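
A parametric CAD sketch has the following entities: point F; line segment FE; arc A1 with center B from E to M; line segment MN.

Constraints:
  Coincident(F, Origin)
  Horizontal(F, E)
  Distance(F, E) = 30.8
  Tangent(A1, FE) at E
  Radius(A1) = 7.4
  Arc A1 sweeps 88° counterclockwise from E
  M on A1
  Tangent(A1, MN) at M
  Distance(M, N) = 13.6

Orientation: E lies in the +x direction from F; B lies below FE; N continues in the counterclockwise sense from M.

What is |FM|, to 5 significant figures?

24.470

F is at the origin; FE is horizontal with |FE| = 30.8 and E on the +x side, so E = (30.800, 0.0000). A1 meets FE tangentially, so BE is at right angles to FE, so B = E + (0, -7.4) = (30.800, -7.4000). On A1, E sits at bearing 90° from B; an 88° counterclockwise sweep puts M at bearing 178°, so M = B + 7.4·(cos 178°, sin 178°) = (23.405, -7.1417). Then |FM| = |M − F| = 24.470.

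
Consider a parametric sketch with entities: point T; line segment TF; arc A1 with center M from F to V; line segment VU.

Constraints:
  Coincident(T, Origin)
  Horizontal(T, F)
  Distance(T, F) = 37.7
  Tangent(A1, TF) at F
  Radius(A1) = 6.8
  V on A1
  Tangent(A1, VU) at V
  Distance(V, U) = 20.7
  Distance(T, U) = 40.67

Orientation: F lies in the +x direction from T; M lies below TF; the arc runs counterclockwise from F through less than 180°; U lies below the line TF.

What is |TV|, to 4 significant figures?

31.59

Checks: |MV| = 6.800 ✓; ∠(MV, VU) = 90.00° ✓; |VU| = 20.70 ✓; |TU| = 40.67 ✓.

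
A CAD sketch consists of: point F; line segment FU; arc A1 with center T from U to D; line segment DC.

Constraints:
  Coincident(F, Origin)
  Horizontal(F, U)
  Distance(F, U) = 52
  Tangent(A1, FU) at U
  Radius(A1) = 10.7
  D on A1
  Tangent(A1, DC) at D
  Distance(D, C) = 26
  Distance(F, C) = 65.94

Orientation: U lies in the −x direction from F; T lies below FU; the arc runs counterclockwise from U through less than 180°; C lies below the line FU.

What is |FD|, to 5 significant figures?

63.702

F is at the origin; F and U share the same y with |FU| = 52.0 and U on the −x side, so U = (-52.000, 0.0000). The tangent condition forces TU to be normal to FU, so T = U + (0, -10.7) = (-52.000, -10.700). Since TD ⟂ DC (tangency), |TC| = √(10.7² + 26.0²) = 28.116 regardless of where D sits on A1. So C lies on both circle(F, 65.94) and circle(T, 28.116); the below-FU intersection is C = (-53.328, -38.784). D is the foot of the tangent from C: D = (-62.076, -14.300).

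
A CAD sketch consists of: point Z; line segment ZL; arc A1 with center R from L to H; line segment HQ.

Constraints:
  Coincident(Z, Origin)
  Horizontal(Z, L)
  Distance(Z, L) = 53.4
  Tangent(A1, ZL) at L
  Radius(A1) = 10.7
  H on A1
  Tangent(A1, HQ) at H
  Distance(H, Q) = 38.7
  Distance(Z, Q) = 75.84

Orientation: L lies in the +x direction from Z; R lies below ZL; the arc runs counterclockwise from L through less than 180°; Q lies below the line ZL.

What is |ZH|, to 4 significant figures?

45.63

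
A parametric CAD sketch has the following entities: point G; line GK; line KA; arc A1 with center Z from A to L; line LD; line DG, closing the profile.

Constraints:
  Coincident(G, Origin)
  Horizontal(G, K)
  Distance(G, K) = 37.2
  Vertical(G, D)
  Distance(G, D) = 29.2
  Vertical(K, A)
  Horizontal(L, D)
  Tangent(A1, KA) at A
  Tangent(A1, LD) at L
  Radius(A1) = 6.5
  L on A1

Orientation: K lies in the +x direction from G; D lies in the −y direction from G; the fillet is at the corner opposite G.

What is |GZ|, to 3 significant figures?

38.2

G is at the origin; GK is horizontal with |GK| = 37.2 and K on the +x side, so K = (37.2, 0.00). GD is vertical with |GD| = 29.2 and D on the −y side, so D = (0.00, -29.2). The virtual corner opposite G is at (37.2, -29.2). The tangent condition forces ZA to be normal to KA and tangency of A1 to LD means the radius ZL is perpendicular to LD, with radius 6.5, so the center Z sits 6.5 in from both sides at Z = (30.7, -22.7). Then |GZ| = |Z − G| = 38.2.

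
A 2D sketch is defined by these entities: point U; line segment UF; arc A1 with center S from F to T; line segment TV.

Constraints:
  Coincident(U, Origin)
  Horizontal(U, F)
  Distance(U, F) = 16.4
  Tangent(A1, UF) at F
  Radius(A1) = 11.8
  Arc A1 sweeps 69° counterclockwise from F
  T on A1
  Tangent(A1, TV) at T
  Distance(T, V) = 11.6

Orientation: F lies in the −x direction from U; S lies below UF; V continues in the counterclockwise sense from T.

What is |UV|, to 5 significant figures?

36.544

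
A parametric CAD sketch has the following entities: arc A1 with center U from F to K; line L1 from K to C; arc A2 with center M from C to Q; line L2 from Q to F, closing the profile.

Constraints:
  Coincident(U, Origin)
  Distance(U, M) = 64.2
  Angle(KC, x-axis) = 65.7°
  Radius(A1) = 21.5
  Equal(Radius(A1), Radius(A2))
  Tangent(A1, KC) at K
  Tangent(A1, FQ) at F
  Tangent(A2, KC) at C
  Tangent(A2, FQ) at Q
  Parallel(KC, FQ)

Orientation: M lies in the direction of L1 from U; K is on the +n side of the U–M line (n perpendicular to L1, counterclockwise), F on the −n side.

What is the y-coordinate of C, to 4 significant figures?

67.36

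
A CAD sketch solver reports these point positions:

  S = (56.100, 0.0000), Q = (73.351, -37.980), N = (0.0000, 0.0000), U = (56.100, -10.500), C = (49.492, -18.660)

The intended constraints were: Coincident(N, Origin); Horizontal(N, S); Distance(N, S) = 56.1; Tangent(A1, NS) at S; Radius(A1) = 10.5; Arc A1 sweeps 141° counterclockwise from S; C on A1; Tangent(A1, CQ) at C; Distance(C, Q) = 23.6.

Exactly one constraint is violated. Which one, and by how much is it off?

Distance(C, Q) = 23.6 — off by 7.10.

N = (0.00, 0.00) ✓; N.y = 0.00, S.y = 0.00 ✓; |NS| = 56.10 ✓; ∠(US, SN) = 90.00° ✓; |US| = 10.50 ✓; bearing(U→C) − bearing(U→S) = 141.0° ✓; |UC| = 10.50 ✓; ∠(UC, CQ) = 90.00° ✓; |CQ| = 30.70 ✗.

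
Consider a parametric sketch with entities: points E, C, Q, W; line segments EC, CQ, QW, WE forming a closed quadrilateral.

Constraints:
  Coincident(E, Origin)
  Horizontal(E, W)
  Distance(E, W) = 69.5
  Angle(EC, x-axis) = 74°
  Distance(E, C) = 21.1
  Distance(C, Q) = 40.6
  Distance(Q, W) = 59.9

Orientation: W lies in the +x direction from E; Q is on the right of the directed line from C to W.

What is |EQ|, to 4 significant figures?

23.55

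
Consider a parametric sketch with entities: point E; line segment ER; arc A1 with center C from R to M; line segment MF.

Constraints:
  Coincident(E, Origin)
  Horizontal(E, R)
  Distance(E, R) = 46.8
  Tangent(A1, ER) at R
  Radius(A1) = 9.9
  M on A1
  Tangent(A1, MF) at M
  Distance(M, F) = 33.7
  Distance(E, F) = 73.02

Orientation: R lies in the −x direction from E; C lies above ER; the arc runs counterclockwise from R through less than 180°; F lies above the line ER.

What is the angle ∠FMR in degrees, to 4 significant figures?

116.5°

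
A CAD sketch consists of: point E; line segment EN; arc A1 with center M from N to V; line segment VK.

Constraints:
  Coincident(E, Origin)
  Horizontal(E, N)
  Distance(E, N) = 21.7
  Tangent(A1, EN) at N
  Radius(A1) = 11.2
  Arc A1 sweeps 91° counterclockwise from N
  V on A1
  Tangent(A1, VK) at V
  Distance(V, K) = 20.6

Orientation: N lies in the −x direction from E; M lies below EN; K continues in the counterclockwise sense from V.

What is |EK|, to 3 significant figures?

45.6

E is at the origin; E and N share the same y with |EN| = 21.7 and N on the −x side, so N = (-21.7, 0.00). Since A1 is tangent to EN there, MN ⟂ EN, so M = N + (0, -11.2) = (-21.7, -11.2). On A1, N sits at bearing 90° from M; a 91° counterclockwise sweep puts V at bearing 181°, so V = M + 11.2·(cos 181°, sin 181°) = (-32.9, -11.4). The tangent condition forces MV to be normal to VK, so VK runs along (−sin 181°, cos 181°); with |VK| = 20.6, K = (-32.5, -32.0). Then |EK| = |K − E| = 45.6.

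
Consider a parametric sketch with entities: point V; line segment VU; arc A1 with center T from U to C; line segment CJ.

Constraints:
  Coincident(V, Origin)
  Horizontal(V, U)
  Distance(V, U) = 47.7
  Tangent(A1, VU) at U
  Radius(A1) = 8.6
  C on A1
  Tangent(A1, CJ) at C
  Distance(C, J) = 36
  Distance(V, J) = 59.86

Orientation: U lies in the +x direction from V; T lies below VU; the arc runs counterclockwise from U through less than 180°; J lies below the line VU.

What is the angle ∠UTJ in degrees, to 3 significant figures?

168°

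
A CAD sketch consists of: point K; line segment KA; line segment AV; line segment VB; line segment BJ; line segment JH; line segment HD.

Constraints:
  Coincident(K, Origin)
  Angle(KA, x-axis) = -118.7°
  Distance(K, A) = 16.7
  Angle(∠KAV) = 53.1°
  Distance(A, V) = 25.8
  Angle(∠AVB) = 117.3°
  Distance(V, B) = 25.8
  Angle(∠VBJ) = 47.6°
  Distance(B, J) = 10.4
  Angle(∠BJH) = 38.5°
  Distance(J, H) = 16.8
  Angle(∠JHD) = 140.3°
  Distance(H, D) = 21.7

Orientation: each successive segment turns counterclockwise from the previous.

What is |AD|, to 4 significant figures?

66.79

K is at the origin; KA runs at -118.7° with length 16.7, so A = (-8.020, -14.65). ∠KAV = 53.1° gives AV at 8.200° from the x-axis; with |AV| = 25.8, V = (17.52, -10.97). ∠AVB = 117.3° gives VB at 70.90° from the x-axis; with |VB| = 25.8, B = (25.96, 13.41). ∠VBJ = 47.6° gives BJ at -156.7° from the x-axis; with |BJ| = 10.4, J = (16.41, 9.297). ∠BJH = 38.5° gives JH at -15.20° from the x-axis; with |JH| = 16.8, H = (32.62, 4.893). ∠JHD = 140.3° gives HD at 24.50° from the x-axis; with |HD| = 21.7, D = (52.37, 13.89). Then |AD| = |D − A| = 66.79.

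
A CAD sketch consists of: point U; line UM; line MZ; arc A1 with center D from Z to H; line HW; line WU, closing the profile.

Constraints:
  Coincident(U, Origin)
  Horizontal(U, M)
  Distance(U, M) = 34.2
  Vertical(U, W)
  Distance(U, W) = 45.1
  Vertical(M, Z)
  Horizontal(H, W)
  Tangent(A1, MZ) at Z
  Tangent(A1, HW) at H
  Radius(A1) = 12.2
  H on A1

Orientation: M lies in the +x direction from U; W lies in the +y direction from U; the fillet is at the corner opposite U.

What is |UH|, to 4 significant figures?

50.18

The virtual corner opposite U is at (34.20, 45.10). Since A1 is tangent to MZ there, DZ ⟂ MZ and A1 meets HW tangentially, so DH is at right angles to HW, with radius 12.2, so the center D sits 12.2 in from both sides at D = (22.00, 32.90). That places the tangent points at Z = (34.20, 32.90) on MZ and H = (22.00, 45.10) on HW. Then |UH| = |H − U| = 50.18.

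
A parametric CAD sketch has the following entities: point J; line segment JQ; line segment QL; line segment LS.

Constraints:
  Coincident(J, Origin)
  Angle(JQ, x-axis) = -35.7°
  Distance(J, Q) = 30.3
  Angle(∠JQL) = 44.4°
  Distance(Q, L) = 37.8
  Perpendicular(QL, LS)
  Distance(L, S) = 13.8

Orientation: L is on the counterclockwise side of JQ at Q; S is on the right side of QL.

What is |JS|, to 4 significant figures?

38.55

J is at the origin; JQ runs at -35.7° with length 30.3, so Q = 30.3·(cos -35.7°, sin -35.7°) = (24.61, -17.68). ∠JQL = 44.4°, so QL runs at -35.7° + (180° − 44.4°) = 99.90° from the x-axis; with |QL| = 37.8, L = Q + 37.8·(cos 99.90°, sin 99.90°) = (18.11, 19.56). QL ⟂ LS; with |LS| = 13.8 on the right of QL, S = L + 13.8·(0.9851, 0.1719) = (31.70, 21.93). Then |JS| = |S − J| = 38.55.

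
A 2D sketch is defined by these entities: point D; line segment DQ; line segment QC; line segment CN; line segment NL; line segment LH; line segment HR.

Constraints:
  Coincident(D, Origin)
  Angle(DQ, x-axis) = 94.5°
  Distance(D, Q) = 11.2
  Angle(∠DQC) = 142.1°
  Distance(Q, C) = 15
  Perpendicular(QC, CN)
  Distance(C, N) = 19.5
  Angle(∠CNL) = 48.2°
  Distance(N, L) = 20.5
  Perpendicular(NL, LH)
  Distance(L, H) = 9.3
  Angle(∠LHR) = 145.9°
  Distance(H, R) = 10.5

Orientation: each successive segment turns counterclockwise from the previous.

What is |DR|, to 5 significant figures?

27.072

NL is perpendicular to LH, so LH runs at 84.200°; with |LH| = 9.3, H = (-4.0583, 16.274). ∠LHR = 145.9° gives HR at 118.30° from the x-axis; with |HR| = 10.5, R = (-9.0362, 25.519). Then |DR| = |R − D| = 27.072.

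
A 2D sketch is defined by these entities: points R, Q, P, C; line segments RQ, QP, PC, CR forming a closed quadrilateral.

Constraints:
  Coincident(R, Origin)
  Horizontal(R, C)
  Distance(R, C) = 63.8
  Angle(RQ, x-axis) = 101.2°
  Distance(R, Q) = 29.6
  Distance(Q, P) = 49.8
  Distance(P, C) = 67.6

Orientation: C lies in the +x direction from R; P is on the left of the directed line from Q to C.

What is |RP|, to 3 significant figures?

68.7

R is at the origin; RC is horizontal with |RC| = 63.8 and C in +x, so C = (63.8, 0). RQ runs at 101.2° with |RQ| = 29.6, so Q = (-5.75, 29.0). P is determined by |QP| = 49.8 and |PC| = 67.6 together: it lies at the intersection of circle(Q, 49.8) and circle(C, 67.6). With |QC| = 75.4, the foot of the radical line on QC is 23.8 from Q and the perpendicular offset is √(49.8² − 23.8²) = 43.7. Taking the left-of-QC solution: P = (33.1, 60.2).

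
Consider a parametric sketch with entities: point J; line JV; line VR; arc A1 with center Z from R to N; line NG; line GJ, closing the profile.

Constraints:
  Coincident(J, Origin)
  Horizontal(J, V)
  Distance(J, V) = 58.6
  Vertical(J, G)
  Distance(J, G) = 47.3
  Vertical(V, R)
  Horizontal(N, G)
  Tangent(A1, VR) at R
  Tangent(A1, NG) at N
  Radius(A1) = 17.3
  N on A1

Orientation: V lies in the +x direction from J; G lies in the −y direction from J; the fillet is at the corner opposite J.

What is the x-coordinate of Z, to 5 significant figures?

41.300

JG is vertical with |JG| = 47.3 and G on the −y side, so G = (0.0000, -47.300). The virtual corner opposite J is at (58.600, -47.300). Since A1 is tangent to VR there, ZR ⟂ VR and since A1 is tangent to NG there, ZN ⟂ NG, with radius 17.3, so the center Z sits 17.3 in from both sides at Z = (41.300, -30.000). So Z.x = 41.300.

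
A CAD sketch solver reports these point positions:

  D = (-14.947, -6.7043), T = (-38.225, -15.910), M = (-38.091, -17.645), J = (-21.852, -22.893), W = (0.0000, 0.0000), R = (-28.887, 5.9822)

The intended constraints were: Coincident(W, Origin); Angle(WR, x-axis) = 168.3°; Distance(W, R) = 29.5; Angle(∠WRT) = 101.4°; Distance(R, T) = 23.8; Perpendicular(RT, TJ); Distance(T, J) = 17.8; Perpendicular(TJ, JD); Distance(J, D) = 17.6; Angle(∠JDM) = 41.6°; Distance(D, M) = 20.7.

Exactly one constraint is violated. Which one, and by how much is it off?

Distance(D, M) = 20.7 — off by 4.90.

W = (0.00, 0.00) ✓; WR at 168.3° ✓; |WR| = 29.50 ✓; ∠WRT = 101.4° ✓; |RT| = 23.80 ✓; ∠(RT, TJ) = 90.00° ✓; |TJ| = 17.80 ✓; ∠(TJ, JD) = 90.00° ✓; |JD| = 17.60 ✓; ∠JDM = 41.60° ✓; |DM| = 25.60 ✗.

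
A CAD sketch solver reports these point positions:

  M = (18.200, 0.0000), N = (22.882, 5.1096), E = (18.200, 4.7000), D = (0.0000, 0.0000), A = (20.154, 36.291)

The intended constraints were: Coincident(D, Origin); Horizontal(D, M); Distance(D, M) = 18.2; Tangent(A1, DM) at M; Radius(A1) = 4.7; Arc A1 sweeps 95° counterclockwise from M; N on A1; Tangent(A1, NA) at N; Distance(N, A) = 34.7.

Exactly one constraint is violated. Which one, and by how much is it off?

Distance(N, A) = 34.7 — off by 3.40.

D = (0.00, 0.00) ✓; D.y = 0.00, M.y = 0.00 ✓; |DM| = 18.20 ✓; ∠(EM, MD) = 90.00° ✓; |EM| = 4.700 ✓; bearing(E→N) − bearing(E→M) = 95.00° ✓; |EN| = 4.700 ✓; ∠(EN, NA) = 90.00° ✓; |NA| = 31.30 ✗.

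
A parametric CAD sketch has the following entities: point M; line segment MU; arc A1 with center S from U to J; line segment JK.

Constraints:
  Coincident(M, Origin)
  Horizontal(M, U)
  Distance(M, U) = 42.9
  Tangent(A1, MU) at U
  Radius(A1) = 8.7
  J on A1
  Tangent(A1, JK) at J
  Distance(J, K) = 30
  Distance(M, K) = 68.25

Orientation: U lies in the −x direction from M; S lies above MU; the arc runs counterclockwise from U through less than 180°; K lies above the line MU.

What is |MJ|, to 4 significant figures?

39.63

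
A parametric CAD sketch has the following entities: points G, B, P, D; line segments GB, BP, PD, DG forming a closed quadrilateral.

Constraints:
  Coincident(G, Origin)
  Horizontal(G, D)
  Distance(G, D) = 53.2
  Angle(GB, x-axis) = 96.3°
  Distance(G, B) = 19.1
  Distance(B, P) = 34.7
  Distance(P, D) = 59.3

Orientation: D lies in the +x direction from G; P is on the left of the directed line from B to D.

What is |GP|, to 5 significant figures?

50.679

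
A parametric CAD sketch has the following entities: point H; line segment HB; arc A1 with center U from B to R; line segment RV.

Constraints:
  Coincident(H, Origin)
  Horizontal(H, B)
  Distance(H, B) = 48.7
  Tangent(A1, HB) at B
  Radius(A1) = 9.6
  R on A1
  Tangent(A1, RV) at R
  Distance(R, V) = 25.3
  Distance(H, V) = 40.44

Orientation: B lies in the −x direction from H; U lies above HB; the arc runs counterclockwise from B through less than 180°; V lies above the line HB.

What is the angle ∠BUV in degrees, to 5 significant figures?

133.33°

Checks: |UB| = 9.600 ✓; |UR| = 9.600 ✓; ∠(UR, RV) = 90.00° ✓; |RV| = 25.30 ✓; |HV| = 40.44 ✓.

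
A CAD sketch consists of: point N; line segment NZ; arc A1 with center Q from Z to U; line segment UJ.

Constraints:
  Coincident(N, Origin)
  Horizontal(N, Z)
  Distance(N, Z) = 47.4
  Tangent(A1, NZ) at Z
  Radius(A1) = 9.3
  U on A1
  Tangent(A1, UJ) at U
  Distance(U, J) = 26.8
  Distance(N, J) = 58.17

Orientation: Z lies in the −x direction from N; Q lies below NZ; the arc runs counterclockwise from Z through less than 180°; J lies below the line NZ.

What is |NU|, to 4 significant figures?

57.37

N is at the origin; N and Z share the same y with |NZ| = 47.4 and Z on the −x side, so Z = (-47.40, 0.000). The tangent condition forces QZ to be normal to NZ, so Q = Z + (0, -9.3) = (-47.40, -9.300). Since QU ⟂ UJ (tangency), |QJ| = √(9.3² + 26.8²) = 28.37 regardless of where U sits on A1. So J lies on both circle(N, 58.17) and circle(Q, 28.37); the below-NZ intersection is J = (-44.46, -37.51). U is the foot of the tangent from J: U = (-55.82, -13.24).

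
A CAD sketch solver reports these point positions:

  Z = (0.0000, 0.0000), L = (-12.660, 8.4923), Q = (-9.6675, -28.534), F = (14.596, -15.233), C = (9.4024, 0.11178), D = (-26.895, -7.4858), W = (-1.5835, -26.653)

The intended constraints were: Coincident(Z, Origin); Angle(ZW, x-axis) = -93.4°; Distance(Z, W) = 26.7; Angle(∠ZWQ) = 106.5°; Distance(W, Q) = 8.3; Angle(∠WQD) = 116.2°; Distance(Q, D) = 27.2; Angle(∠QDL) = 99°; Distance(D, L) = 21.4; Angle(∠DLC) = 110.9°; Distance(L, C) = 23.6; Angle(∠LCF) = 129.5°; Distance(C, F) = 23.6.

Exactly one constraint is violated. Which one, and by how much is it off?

Distance(C, F) = 23.6 — off by 7.40.

Z = (0.00, 0.00) ✓; ZW at -93.40° ✓; |ZW| = 26.70 ✓; ∠ZWQ = 106.5° ✓; |WQ| = 8.300 ✓; ∠WQD = 116.2° ✓; |QD| = 27.20 ✓; ∠QDL = 99.00° ✓; |DL| = 21.40 ✓; ∠DLC = 110.9° ✓; |LC| = 23.60 ✓; ∠LCF = 129.5° ✓; |CF| = 16.20 ✗.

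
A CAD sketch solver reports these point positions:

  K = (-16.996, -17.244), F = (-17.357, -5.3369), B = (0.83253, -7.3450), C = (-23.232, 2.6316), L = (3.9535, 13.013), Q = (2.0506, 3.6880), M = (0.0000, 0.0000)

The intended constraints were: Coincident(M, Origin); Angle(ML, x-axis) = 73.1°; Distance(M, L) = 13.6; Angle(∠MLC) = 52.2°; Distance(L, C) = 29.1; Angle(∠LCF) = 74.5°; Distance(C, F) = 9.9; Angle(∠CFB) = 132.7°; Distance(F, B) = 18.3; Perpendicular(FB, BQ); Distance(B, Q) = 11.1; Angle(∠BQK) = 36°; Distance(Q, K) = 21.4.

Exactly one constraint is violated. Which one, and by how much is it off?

Distance(Q, K) = 21.4 — off by 6.90.

M = (0.00, 0.00) ✓; ML at 73.10° ✓; |ML| = 13.60 ✓; ∠MLC = 52.20° ✓; |LC| = 29.10 ✓; ∠LCF = 74.50° ✓; |CF| = 9.900 ✓; ∠CFB = 132.7° ✓; |FB| = 18.30 ✓; ∠(FB, BQ) = 90.00° ✓; |BQ| = 11.10 ✓; ∠BQK = 36.00° ✓; |QK| = 28.30 ✗.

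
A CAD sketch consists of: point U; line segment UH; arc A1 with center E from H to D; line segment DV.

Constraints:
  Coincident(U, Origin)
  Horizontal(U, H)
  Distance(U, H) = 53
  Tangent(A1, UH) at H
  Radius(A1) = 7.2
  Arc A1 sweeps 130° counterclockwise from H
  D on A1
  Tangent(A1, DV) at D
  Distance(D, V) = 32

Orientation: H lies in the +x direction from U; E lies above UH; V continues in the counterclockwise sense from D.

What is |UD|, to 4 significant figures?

59.70

U is at the origin; U and H share the same y with |UH| = 53.0 and H on the +x side, so H = (53.00, 0.000). A1 meets UH tangentially, so EH is at right angles to UH, so E = H + (0, 7.2) = (53.00, 7.200). On A1, H sits at bearing -90° from E; a 130° counterclockwise sweep puts D at bearing 40°, so D = E + 7.2·(cos 40°, sin 40°) = (58.52, 11.83). Then |UD| = |D − U| = 59.70.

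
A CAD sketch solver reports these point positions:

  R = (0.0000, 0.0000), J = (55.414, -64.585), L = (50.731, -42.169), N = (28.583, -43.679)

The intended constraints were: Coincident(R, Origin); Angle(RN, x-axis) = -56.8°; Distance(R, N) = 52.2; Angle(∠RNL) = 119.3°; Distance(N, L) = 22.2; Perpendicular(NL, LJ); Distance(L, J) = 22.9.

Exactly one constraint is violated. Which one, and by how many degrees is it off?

Perpendicular(NL, LJ) — off by 7.90°.

R = (0.00, 0.00) ✓; RN at -56.80° ✓; |RN| = 52.20 ✓; ∠RNL = 119.3° ✓; |NL| = 22.20 ✓; ∠(NL, LJ) = 82.10° ✗; |LJ| = 22.90 ✓.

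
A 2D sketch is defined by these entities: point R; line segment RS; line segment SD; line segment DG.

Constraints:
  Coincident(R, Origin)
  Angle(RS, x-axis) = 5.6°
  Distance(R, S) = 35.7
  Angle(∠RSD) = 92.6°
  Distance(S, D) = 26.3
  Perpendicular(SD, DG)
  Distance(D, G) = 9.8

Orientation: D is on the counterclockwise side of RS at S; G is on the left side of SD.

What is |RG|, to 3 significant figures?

38.1

R is at the origin; RS runs at 5.6° with length 35.7, so S = 35.7·(cos 5.6°, sin 5.6°) = (35.5, 3.48). ∠RSD = 92.6°, so SD runs at 5.6° + (180° − 92.6°) = 93.0° from the x-axis; with |SD| = 26.3, D = S + 26.3·(cos 93.0°, sin 93.0°) = (34.2, 29.7). SD ⟂ DG; with |DG| = 9.8 on the left of SD, G = D + 9.8·(-0.999, -0.0523) = (24.4, 29.2). Then |RG| = |G − R| = 38.1.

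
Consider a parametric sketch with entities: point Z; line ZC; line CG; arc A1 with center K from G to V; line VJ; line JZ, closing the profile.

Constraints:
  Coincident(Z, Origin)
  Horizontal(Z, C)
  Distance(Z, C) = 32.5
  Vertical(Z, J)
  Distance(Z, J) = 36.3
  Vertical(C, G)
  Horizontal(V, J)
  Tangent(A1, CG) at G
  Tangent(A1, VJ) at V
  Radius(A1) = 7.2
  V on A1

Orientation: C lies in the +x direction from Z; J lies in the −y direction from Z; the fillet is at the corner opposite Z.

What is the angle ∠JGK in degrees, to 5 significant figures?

12.491°

Z is at the origin; ZC is horizontal with |ZC| = 32.5 and C on the +x side, so C = (32.500, 0.0000). ZJ is vertical with |ZJ| = 36.3 and J on the −y side, so J = (0.0000, -36.300). The virtual corner opposite Z is at (32.500, -36.300). A1 meets CG tangentially, so KG is at right angles to CG and A1 meets VJ tangentially, so KV is at right angles to VJ, with radius 7.2, so the center K sits 7.2 in from both sides at K = (25.300, -29.100). That places the tangent points at G = (32.500, -29.100) on CG and V = (25.300, -36.300) on VJ. Then cos ∠JGK = GJ·GK / (|GJ||GK|), giving 12.491°.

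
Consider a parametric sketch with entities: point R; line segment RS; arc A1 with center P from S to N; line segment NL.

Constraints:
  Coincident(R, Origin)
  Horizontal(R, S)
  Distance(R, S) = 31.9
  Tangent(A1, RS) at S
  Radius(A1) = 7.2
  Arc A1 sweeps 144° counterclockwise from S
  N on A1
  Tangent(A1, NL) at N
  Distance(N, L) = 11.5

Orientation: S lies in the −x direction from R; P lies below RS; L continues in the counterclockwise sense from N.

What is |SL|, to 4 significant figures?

20.42

On A1, S sits at bearing 90° from P; a 144° counterclockwise sweep puts N at bearing 234°, so N = P + 7.2·(cos 234°, sin 234°) = (-36.13, -13.02). The tangent condition forces PN to be normal to NL, so NL runs along (−sin 234°, cos 234°); with |NL| = 11.5, L = (-26.83, -19.78). Then |SL| = |L − S| = 20.42.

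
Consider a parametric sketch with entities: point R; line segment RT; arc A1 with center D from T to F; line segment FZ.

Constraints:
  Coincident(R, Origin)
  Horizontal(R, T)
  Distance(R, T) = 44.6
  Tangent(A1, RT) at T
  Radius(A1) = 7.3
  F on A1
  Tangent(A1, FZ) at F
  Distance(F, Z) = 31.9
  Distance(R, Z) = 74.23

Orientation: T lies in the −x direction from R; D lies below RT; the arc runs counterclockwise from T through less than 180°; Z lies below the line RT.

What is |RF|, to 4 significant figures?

50.91

Checks: |DF| = 7.300 ✓; ∠(DF, FZ) = 90.00° ✓; |FZ| = 31.90 ✓; |RZ| = 74.23 ✓.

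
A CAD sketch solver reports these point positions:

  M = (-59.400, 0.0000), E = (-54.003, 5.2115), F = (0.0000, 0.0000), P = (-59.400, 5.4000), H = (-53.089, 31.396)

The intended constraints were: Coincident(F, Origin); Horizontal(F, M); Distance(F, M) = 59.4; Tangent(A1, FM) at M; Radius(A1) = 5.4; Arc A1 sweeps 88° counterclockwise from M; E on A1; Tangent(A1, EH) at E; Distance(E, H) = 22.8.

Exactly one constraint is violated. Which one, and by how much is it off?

Distance(E, H) = 22.8 — off by 3.40.

F = (0.00, 0.00) ✓; F.y = 0.00, M.y = 0.00 ✓; |FM| = 59.40 ✓; ∠(PM, MF) = 90.00° ✓; |PM| = 5.400 ✓; bearing(P→E) − bearing(P→M) = 88.00° ✓; |PE| = 5.400 ✓; ∠(PE, EH) = 90.00° ✓; |EH| = 26.20 ✗.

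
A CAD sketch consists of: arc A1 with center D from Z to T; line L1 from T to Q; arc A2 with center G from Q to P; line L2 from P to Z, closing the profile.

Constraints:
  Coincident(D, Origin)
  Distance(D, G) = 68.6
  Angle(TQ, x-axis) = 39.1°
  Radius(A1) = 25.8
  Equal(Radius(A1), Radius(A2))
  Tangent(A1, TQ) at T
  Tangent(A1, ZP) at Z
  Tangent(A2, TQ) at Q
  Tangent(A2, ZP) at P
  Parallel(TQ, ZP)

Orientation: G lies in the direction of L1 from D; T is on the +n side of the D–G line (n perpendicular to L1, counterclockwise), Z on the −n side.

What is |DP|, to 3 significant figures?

73.3

The slot axis is L1's direction at 39.1°, so u = (cos 39.1°, sin 39.1°) = (0.776, 0.631) and n = (−sin 39.1°, cos 39.1°) = (-0.631, 0.776). D is at the origin and G lies 68.6 along u from D, so G = 68.6·u = (53.2, 43.3). Tangency of A1 to both parallel lines with radius 25.8 puts T and Z at D ± 25.8·n: T = (-16.3, 20.0), Z = (16.3, -20.0). Equal radii place Q and P the same way about G: Q = G + 25.8·n = (37.0, 63.3), P = G − 25.8·n = (69.5, 23.2). Then |DP| = |P − D| = 73.3.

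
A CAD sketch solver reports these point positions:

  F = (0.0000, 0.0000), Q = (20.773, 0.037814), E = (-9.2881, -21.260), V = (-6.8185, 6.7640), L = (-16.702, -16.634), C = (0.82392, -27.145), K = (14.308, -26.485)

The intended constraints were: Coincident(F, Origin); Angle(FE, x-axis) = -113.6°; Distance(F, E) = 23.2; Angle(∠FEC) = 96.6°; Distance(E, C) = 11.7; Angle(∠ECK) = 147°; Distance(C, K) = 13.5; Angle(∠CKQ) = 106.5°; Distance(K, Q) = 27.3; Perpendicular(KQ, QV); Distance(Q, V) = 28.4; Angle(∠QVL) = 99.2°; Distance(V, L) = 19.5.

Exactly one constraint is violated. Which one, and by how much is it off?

Distance(V, L) = 19.5 — off by 5.90.

F = (0.00, 0.00) ✓; FE at -113.6° ✓; |FE| = 23.20 ✓; ∠FEC = 96.60° ✓; |EC| = 11.70 ✓; ∠ECK = 147.0° ✓; |CK| = 13.50 ✓; ∠CKQ = 106.5° ✓; |KQ| = 27.30 ✓; ∠(KQ, QV) = 90.00° ✓; |QV| = 28.40 ✓; ∠QVL = 99.20° ✓; |VL| = 25.40 ✗.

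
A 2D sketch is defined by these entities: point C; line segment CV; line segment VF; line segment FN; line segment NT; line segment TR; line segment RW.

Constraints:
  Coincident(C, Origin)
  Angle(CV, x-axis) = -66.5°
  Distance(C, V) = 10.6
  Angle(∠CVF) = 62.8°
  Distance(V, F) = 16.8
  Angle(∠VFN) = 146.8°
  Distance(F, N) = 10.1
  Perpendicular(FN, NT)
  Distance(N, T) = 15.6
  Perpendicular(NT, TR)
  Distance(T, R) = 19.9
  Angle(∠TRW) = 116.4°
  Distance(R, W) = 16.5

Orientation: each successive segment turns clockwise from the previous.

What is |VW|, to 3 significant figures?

8.93

C is at the origin; CV runs at -66.5° with length 10.6, so V = (4.23, -9.72). ∠CVF = 62.8° gives VF at 176° from the x-axis; with |VF| = 16.8, F = (-12.5, -8.64). ∠VFN = 146.8° gives FN at 143° from the x-axis; with |FN| = 10.1, N = (-20.6, -2.57). FN ⟂ NT, so NT runs at 53.1°; with |NT| = 15.6, T = (-11.2, 9.90). NT is perpendicular to TR, so TR runs at -36.9°; with |TR| = 19.9, R = (4.67, -2.05). ∠TRW = 116.4° gives RW at -100° from the x-axis; with |RW| = 16.5, W = (1.66, -18.3). Then |VW| = |W − V| = 8.93.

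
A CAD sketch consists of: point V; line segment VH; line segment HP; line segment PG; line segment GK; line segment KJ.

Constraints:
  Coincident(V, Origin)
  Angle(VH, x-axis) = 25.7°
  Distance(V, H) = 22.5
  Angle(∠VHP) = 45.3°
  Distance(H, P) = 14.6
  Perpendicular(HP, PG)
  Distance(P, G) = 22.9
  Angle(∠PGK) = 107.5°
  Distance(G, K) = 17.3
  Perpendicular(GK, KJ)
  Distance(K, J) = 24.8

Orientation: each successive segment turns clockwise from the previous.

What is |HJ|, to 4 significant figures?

10.36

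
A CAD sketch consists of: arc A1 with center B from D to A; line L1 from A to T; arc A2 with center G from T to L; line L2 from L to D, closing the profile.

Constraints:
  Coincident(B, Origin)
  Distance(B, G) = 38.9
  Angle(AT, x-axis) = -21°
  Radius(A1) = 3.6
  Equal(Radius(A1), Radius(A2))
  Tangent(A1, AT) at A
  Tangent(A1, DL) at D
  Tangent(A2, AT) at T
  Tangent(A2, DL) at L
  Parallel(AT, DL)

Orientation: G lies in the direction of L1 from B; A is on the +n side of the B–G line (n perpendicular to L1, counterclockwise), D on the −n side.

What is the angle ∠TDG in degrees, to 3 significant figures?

5.20°

The slot axis is L1's direction at -21.0°, so u = (cos -21.0°, sin -21.0°) = (0.934, -0.358) and n = (−sin -21.0°, cos -21.0°) = (0.358, 0.934). B is at the origin and G lies 38.9 along u from B, so G = 38.9·u = (36.3, -13.9). Tangency of A1 to both parallel lines with radius 3.6 puts A and D at B ± 3.6·n: A = (1.29, 3.36), D = (-1.29, -3.36). Equal radii place T and L the same way about G: T = G + 3.6·n = (37.6, -10.6), L = G − 3.6·n = (35.0, -17.3). Then cos ∠TDG = DT·DG / (|DT||DG|), giving 5.20°.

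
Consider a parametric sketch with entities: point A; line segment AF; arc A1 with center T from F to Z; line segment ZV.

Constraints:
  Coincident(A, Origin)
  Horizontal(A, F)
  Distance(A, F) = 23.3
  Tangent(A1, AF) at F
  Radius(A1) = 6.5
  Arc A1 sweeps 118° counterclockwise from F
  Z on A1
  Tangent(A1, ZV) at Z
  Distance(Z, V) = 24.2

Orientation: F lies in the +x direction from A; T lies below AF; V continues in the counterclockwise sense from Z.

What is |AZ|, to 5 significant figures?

19.990

A is at the origin; AF is horizontal with |AF| = 23.3 and F on the +x side, so F = (23.300, 0.0000). Since A1 is tangent to AF there, TF ⟂ AF, so T = F + (0, -6.5) = (23.300, -6.5000). On A1, F sits at bearing 90° from T; a 118° counterclockwise sweep puts Z at bearing 208°, so Z = T + 6.5·(cos 208°, sin 208°) = (17.561, -9.5516). Then |AZ| = |Z − A| = 19.990.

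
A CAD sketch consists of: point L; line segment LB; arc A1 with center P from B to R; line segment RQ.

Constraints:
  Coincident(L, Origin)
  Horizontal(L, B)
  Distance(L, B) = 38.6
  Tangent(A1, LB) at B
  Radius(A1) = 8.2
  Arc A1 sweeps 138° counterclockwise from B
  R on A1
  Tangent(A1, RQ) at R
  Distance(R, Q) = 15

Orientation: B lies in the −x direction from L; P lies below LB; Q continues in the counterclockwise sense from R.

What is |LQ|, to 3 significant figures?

41.0

L is at the origin; L and B share the same y with |LB| = 38.6 and B on the −x side, so B = (-38.6, 0.00). The tangent condition forces PB to be normal to LB, so P = B + (0, -8.2) = (-38.6, -8.20). On A1, B sits at bearing 90° from P; a 138° counterclockwise sweep puts R at bearing 228°, so R = P + 8.2·(cos 228°, sin 228°) = (-44.1, -14.3). A1 meets RQ tangentially, so PR is at right angles to RQ, so RQ runs along (−sin 228°, cos 228°); with |RQ| = 15.0, Q = (-32.9, -24.3). Then |LQ| = |Q − L| = 41.0.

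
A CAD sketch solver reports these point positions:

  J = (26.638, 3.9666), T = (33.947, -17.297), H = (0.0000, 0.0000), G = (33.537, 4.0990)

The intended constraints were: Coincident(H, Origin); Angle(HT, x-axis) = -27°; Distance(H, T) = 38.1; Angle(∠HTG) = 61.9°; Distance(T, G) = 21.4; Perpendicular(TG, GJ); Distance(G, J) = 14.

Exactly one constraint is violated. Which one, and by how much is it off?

Distance(G, J) = 14 — off by 7.10.

H = (0.00, 0.00) ✓; HT at -27.00° ✓; |HT| = 38.10 ✓; ∠HTG = 61.90° ✓; |TG| = 21.40 ✓; ∠(TG, GJ) = 90.00° ✓; |GJ| = 6.900 ✗.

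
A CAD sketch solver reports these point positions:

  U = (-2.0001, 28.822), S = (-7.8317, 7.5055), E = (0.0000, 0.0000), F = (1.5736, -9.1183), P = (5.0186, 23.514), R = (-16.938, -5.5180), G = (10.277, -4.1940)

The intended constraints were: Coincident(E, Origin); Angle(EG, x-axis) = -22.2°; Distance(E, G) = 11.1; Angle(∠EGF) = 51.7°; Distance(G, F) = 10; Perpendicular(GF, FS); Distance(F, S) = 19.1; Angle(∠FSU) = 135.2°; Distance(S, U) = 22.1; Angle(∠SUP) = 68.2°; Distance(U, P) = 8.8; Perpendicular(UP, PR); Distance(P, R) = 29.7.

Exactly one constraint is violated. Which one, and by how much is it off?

Distance(P, R) = 29.7 — off by 6.70.

E = (0.00, 0.00) ✓; EG at -22.20° ✓; |EG| = 11.10 ✓; ∠EGF = 51.70° ✓; |GF| = 10.00 ✓; ∠(GF, FS) = 90.00° ✓; |FS| = 19.10 ✓; ∠FSU = 135.2° ✓; |SU| = 22.10 ✓; ∠SUP = 68.20° ✓; |UP| = 8.800 ✓; ∠(UP, PR) = 90.00° ✓; |PR| = 36.40 ✗.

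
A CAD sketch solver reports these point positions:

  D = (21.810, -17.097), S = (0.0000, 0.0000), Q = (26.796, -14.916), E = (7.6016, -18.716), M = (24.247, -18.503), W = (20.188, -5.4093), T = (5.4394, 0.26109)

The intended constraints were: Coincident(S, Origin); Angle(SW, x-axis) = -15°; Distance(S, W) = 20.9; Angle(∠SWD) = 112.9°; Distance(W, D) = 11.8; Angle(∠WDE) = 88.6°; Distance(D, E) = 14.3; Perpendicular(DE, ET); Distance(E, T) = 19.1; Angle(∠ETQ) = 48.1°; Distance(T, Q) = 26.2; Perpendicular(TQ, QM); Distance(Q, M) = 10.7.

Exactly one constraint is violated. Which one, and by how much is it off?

Distance(Q, M) = 10.7 — off by 6.30.

S = (0.00, 0.00) ✓; SW at -15.00° ✓; |SW| = 20.90 ✓; ∠SWD = 112.9° ✓; |WD| = 11.80 ✓; ∠WDE = 88.60° ✓; |DE| = 14.30 ✓; ∠(DE, ET) = 90.00° ✓; |ET| = 19.10 ✓; ∠ETQ = 48.10° ✓; |TQ| = 26.20 ✓; ∠(TQ, QM) = 90.00° ✓; |QM| = 4.400 ✗.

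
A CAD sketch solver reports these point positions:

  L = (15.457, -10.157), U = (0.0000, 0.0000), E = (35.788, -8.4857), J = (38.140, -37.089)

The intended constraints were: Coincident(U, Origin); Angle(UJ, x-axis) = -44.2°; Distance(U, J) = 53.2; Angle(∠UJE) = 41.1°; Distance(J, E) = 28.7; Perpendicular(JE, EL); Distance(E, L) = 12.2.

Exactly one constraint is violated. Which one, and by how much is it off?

Distance(E, L) = 12.2 — off by 8.20.

U = (0.00, 0.00) ✓; UJ at -44.20° ✓; |UJ| = 53.20 ✓; ∠UJE = 41.10° ✓; |JE| = 28.70 ✓; ∠(JE, EL) = 90.00° ✓; |EL| = 20.40 ✗.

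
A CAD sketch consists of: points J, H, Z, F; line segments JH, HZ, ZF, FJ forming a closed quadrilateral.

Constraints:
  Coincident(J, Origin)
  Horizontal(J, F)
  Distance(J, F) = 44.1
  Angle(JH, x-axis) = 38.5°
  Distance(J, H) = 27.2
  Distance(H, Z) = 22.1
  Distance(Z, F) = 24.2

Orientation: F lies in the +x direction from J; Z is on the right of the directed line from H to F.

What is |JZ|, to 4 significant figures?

21.09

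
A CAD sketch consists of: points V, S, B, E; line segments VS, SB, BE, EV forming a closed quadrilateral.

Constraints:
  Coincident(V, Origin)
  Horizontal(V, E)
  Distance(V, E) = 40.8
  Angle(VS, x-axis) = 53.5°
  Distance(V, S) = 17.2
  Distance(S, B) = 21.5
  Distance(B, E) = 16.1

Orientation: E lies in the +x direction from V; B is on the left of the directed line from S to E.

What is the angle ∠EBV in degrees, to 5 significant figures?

101.57°

Checks: |SB| = 21.50 ✓; |BE| = 16.10 ✓.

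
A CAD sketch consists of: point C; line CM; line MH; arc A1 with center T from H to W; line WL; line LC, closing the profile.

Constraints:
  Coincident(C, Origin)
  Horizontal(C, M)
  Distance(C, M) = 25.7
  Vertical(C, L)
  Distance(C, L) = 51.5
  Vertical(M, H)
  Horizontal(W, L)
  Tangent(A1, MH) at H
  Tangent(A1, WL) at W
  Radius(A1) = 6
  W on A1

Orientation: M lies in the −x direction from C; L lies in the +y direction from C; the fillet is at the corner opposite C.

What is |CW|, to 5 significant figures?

55.139

C is at the origin; CM is horizontal with |CM| = 25.7 and M on the −x side, so M = (-25.700, 0.0000). C and L share the same x with |CL| = 51.5 and L on the +y side, so L = (0.0000, 51.500). The virtual corner opposite C is at (-25.700, 51.500). Since A1 is tangent to MH there, TH ⟂ MH and the tangent condition forces TW to be normal to WL, with radius 6.0, so the center T sits 6.0 in from both sides at T = (-19.700, 45.500). That places the tangent points at H = (-25.700, 45.500) on MH and W = (-19.700, 51.500) on WL. Then |CW| = |W − C| = 55.139.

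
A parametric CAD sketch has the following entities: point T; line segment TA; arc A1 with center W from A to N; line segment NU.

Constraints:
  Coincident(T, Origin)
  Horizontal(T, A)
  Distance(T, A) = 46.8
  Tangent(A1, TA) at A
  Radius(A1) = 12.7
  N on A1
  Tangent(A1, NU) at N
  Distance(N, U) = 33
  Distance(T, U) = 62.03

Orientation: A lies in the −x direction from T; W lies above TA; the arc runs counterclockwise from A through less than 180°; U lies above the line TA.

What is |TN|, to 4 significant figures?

37.39

Checks: |WN| = 12.70 ✓; ∠(WN, NU) = 90.00° ✓; |NU| = 33.00 ✓; |TU| = 62.03 ✓.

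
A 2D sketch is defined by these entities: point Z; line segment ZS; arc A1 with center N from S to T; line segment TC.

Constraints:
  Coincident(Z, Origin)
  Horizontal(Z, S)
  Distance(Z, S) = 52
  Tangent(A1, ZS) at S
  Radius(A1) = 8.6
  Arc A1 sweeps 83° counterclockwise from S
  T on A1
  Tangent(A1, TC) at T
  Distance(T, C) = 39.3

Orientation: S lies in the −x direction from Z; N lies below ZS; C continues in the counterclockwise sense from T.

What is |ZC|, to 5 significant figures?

80.219

Z is at the origin; ZS is horizontal with |ZS| = 52.0 and S on the −x side, so S = (-52.000, 0.0000). Tangency of A1 to ZS means the radius NS is perpendicular to ZS, so N = S + (0, -8.6) = (-52.000, -8.6000). On A1, S sits at bearing 90° from N; an 83° counterclockwise sweep puts T at bearing 173°, so T = N + 8.6·(cos 173°, sin 173°) = (-60.536, -7.5519). Tangency of A1 to TC means the radius NT is perpendicular to TC, so TC runs along (−sin 173°, cos 173°); with |TC| = 39.3, C = (-65.325, -46.559). Then |ZC| = |C − Z| = 80.219.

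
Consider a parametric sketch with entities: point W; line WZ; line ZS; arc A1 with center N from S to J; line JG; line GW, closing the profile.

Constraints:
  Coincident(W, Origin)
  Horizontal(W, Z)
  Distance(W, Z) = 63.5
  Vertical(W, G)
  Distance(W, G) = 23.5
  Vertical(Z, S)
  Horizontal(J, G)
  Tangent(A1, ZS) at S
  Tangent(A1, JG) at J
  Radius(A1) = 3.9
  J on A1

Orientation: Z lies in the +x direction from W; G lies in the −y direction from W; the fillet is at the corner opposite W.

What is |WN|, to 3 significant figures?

62.7

W is at the origin; WZ is horizontal with |WZ| = 63.5 and Z on the +x side, so Z = (63.5, 0.00). WG is vertical with |WG| = 23.5 and G on the −y side, so G = (0.00, -23.5). The virtual corner opposite W is at (63.5, -23.5). Since A1 is tangent to ZS there, NS ⟂ ZS and A1 meets JG tangentially, so NJ is at right angles to JG, with radius 3.9, so the center N sits 3.9 in from both sides at N = (59.6, -19.6). Then |WN| = |N − W| = 62.7.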